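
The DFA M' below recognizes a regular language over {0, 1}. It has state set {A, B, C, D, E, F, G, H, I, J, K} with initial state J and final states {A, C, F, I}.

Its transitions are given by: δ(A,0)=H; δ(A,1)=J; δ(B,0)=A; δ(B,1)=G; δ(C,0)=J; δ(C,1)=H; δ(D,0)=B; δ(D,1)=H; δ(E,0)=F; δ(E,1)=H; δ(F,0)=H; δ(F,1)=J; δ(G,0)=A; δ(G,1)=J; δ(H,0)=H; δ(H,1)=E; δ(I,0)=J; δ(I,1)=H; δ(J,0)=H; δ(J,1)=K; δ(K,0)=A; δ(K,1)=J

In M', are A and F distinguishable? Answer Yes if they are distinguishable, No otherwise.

Reachable states from the start: {A,E,F,H,J,K}. Unreachable: {B,C,D,G,I} — drop them.
Initial partition by acceptance: {A,F} | {E,H,J,K}.
Split {E,H,J,K} by δ(·,0) → {E,K} and {H,J}.
The partition is now stable with 3 blocks: {A,F} | {E,K} | {H,J}.
A and F lie in the same block of the stable partition, so they are equivalent — no string distinguishes them.

No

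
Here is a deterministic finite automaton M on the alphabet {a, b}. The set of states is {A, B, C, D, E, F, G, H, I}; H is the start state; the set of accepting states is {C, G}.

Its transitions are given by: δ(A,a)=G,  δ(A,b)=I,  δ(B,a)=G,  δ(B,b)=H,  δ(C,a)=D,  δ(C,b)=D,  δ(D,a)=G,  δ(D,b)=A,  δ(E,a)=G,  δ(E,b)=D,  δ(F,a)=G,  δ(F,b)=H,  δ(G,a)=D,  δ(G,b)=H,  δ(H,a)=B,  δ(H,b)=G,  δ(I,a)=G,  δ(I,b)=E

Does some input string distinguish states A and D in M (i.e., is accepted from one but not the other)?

Reachable states from the start: {A,B,D,E,G,H,I}. Unreachable: {C,F} — drop them.
Initial partition by acceptance: {G} | {A,B,D,E,H,I}.
On input a, block {A,B,D,E,H,I} splits into {A,B,D,E,I} and {H}.
Split {A,B,D,E,I} by δ(·,b) → {A,D,E,I} and {B}.
No further refinement is possible. Final partition (4 blocks): {G} | {A,D,E,I} | {H} | {B}.
A and D lie in the same block of the stable partition, so they are equivalent — no string distinguishes them.

No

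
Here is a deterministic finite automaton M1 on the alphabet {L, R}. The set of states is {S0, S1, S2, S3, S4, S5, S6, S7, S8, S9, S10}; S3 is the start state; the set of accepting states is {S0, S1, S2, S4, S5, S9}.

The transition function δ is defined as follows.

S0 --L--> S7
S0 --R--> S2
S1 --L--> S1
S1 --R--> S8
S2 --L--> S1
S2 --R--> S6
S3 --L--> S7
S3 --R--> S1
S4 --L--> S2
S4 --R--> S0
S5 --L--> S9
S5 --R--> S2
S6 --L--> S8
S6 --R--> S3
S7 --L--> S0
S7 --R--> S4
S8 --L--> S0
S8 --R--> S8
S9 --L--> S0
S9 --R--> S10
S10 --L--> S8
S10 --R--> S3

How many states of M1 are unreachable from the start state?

Starting at S3 and following transitions, the reachable set is {S0, S1, S2, S3, S4, S6, S7, S8}. That leaves S5, S9, S10 unreachable — 3 in total.

3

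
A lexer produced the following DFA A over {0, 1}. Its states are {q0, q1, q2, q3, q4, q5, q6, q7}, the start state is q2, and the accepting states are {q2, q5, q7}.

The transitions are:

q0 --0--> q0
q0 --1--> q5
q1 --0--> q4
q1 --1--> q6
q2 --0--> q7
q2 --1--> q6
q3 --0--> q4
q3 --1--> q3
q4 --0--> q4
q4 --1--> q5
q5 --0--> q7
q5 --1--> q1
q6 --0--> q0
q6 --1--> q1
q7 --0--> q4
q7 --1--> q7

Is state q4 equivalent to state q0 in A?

Yes

First remove the unreachable states {q3}; 7 states remain.
P0 = {q2,q5,q7} | {q0,q1,q4,q6}.
Split {q2,q5,q7} by δ(·,0) → {q2,q5} and {q7}.
On input 1, block {q0,q1,q4,q6} splits into {q0,q4} and {q1,q6}.
The partition is now stable with 4 blocks: {q2,q5} | {q0,q4} | {q7} | {q1,q6}.
q4 and q0 lie in the same block of the stable partition, so they are equivalent — no string distinguishes them.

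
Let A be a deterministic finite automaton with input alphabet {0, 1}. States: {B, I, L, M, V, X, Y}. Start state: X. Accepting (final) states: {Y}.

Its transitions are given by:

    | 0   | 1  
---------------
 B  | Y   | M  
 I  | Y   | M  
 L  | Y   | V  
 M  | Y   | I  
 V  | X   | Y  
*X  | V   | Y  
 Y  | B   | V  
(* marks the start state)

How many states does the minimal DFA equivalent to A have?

3

Reachable states from the start: {B,I,M,V,X,Y}. Unreachable: {L} — drop them.
Initial partition by acceptance: {Y} | {B,I,M,V,X}.
Split {B,I,M,V,X} by δ(·,0) → {B,I,M} and {V,X}.
Stable partition: {Y} | {B,I,M} | {V,X} — 3 equivalence classes.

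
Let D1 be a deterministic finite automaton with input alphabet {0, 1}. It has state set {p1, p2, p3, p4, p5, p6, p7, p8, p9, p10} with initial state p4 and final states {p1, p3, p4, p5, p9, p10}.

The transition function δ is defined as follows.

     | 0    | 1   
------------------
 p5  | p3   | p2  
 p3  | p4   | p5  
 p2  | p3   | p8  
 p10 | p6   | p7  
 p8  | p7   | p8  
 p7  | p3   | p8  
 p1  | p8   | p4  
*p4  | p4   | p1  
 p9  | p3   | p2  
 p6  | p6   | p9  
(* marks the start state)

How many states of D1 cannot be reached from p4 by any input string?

3

BFS from p4 reaches {p1, p2, p3, p4, p5, p7, p8}; the 3 state(s) p6, p9, p10 are never visited.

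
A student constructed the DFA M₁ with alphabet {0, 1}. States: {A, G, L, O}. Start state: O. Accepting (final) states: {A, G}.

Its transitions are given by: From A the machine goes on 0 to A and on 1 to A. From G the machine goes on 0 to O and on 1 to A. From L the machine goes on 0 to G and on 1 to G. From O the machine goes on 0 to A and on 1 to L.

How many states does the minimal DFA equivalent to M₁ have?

Every state is reachable, so we keep all 4.
Initial partition by acceptance: {A,G} | {L,O}.
On input 0, block {A,G} splits into {G} and {A}.
On input 0, block {L,O} splits into {L} and {O}.
No further refinement is possible. Final partition (4 blocks): {G} | {L} | {A} | {O}.

4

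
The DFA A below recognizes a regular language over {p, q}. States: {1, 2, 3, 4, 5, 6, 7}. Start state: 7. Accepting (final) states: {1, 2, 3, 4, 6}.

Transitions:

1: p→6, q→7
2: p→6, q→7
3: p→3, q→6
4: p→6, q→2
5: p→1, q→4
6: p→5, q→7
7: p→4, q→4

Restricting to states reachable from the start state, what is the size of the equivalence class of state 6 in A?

Reachable states from the start: {1,2,4,5,6,7}. Unreachable: {3} — drop them.
Start with accepting vs non-accepting: {1,2,4,6} | {5,7}.
Split {1,2,4,6} by δ(·,p) → {1,2,4} and {6}.
On input q, block {1,2,4} splits into {1,2} and {4}.
On input p, block {5,7} splits into {5} and {7}.
No further refinement is possible. Final partition (5 blocks): {1,2} | {5} | {6} | {4} | {7}.
The equivalence class containing 6 is {6}, of size 1.

1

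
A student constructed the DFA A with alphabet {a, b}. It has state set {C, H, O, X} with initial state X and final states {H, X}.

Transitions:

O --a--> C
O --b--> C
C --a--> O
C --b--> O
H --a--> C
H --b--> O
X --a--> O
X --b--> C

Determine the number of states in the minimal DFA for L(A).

Reachable states from the start: {C,O,X}. Unreachable: {H} — drop them.
Start with accepting vs non-accepting: {X} | {C,O}.
No further refinement is possible. Final partition (2 blocks): {X} | {C,O}.

2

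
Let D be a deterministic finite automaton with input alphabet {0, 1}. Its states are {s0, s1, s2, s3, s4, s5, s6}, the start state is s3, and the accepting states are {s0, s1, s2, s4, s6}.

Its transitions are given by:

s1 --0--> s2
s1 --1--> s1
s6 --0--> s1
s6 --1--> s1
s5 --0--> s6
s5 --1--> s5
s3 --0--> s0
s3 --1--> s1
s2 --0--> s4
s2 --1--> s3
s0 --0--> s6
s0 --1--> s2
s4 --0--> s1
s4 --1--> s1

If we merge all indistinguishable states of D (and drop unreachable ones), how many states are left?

5

Reachable states from the start: {s0,s1,s2,s3,s4,s6}. Unreachable: {s5} — drop them.
P0 = {s0,s1,s2,s4,s6} | {s3}.
On input 1, block {s0,s1,s2,s4,s6} splits into {s0,s1,s4,s6} and {s2}.
Split {s0,s1,s4,s6} by δ(·,0) → {s0,s4,s6} and {s1}.
Refine {s0,s4,s6} on symbol 0: members go to different blocks, giving {s4,s6} and {s0}.
No further refinement is possible. Final partition (5 blocks): {s4,s6} | {s3} | {s2} | {s1} | {s0}.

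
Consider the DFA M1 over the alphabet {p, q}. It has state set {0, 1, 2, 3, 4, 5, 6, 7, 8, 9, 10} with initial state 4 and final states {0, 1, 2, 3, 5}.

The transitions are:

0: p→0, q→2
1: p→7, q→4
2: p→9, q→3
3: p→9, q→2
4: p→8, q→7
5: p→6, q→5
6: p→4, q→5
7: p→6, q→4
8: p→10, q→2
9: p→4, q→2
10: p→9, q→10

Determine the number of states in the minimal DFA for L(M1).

States {0,1} cannot be reached from the start state, so discard them.
Initial partition by acceptance: {2,3,5} | {4,6,7,8,9,10}.
Split {4,6,7,8,9,10} by δ(·,q) → {4,7,10} and {6,8,9}.
No further refinement is possible. Final partition (3 blocks): {2,3,5} | {4,7,10} | {6,8,9}.

3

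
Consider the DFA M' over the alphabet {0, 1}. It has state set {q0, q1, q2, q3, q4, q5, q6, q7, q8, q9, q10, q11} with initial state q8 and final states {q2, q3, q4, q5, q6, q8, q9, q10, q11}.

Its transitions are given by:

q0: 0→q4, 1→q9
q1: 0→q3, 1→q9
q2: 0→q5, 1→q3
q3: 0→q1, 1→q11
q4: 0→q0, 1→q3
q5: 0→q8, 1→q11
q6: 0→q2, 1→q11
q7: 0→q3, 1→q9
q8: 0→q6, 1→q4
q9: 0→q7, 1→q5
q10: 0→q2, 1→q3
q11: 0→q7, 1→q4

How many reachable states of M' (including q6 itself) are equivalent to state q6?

4

Reachable states from the start: {q0,q1,q2,q3,q4,q5,q6,q7,q8,q9,q11}. Unreachable: {q10} — drop them.
Initial partition by acceptance: {q2,q3,q4,q5,q6,q8,q9,q11} | {q0,q1,q7}.
Split {q2,q3,q4,q5,q6,q8,q9,q11} by δ(·,0) → {q2,q5,q6,q8} and {q3,q4,q9,q11}.
On input 1, block {q3,q4,q9,q11} splits into {q3,q4,q11} and {q9}.
No further refinement is possible. Final partition (4 blocks): {q2,q5,q6,q8} | {q0,q1,q7} | {q3,q4,q11} | {q9}.
State q6 belongs to the block {q2,q5,q6,q8}, which has 4 states.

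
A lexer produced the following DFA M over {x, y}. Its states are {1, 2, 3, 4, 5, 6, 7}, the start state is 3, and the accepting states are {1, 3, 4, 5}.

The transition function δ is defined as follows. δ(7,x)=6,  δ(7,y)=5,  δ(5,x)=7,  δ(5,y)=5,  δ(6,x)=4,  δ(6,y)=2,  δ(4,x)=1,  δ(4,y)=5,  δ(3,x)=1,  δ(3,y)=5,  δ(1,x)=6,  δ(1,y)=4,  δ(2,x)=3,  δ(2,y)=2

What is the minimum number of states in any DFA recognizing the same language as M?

Every state is reachable, so we keep all 7.
P0 = {1,3,4,5} | {2,6,7}.
Split {1,3,4,5} by δ(·,x) → {1,5} and {3,4}.
Split {1,5} by δ(·,y) → {1} and {5}.
On input x, block {2,6,7} splits into {2,6} and {7}.
Stable partition: {1} | {2,6} | {3,4} | {5} | {7} — 5 equivalence classes.

5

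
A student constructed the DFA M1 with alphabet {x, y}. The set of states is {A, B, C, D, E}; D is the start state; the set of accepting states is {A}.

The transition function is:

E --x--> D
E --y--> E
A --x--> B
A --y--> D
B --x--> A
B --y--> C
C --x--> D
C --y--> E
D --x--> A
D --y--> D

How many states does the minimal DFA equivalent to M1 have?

4

Initial partition by acceptance: {A} | {B,C,D,E}.
On input x, block {B,C,D,E} splits into {B,D} and {C,E}.
Split {B,D} by δ(·,y) → {B} and {D}.
Stable partition: {A} | {B} | {C,E} | {D} — 4 equivalence classes.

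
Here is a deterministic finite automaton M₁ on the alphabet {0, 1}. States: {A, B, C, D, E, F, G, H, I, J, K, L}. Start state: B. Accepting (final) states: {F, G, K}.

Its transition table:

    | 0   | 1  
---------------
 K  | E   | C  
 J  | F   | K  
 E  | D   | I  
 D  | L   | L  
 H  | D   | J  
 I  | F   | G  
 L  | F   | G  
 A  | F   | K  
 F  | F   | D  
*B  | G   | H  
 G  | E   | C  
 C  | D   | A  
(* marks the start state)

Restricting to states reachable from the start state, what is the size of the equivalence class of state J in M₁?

Initial partition by acceptance: {F,G,K} | {A,B,C,D,E,H,I,J,L}.
On input 0, block {F,G,K} splits into {G,K} and {F}.
Refine {A,B,C,D,E,H,I,J,L} on symbol 0: members go to different blocks, giving {A,I,J,L} and {C,D,E,H} and {B}.
Split {C,D,E,H} by δ(·,0) → {C,E,H} and {D}.
The partition is now stable with 6 blocks: {G,K} | {A,I,J,L} | {F} | {C,E,H} | {B} | {D}.
The equivalence class containing J is {A,I,J,L}, of size 4.

4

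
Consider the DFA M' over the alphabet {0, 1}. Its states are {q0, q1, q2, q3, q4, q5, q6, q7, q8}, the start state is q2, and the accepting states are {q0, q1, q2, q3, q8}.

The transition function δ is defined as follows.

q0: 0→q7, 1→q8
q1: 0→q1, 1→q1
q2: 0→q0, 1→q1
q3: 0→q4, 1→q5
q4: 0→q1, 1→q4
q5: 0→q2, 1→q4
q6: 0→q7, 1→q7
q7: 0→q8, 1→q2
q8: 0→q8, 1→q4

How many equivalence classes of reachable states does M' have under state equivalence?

States {q3,q5,q6} cannot be reached from the start state, so discard them.
Initial partition by acceptance: {q0,q1,q2,q8} | {q4,q7}.
On input 0, block {q0,q1,q2,q8} splits into {q1,q2,q8} and {q0}.
Split {q1,q2,q8} by δ(·,0) → {q1,q8} and {q2}.
On input 1, block {q1,q8} splits into {q1} and {q8}.
Refine {q4,q7} on symbol 0: members go to different blocks, giving {q4} and {q7}.
Stable partition: {q1} | {q4} | {q0} | {q2} | {q8} | {q7} — 6 equivalence classes.

6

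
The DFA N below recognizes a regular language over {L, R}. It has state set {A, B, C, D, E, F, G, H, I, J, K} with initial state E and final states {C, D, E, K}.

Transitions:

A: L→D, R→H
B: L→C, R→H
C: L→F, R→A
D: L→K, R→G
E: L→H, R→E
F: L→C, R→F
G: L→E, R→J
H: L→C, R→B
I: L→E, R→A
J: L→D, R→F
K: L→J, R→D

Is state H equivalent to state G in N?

No

Reachable states from the start: {A,B,C,D,E,F,G,H,J,K}. Unreachable: {I} — drop them.
P0 = {C,D,E,K} | {A,B,F,G,H,J}.
On input L, block {C,D,E,K} splits into {C,E,K} and {D}.
Refine {C,E,K} on symbol R: members go to different blocks, giving {C} and {E} and {K}.
Split {A,B,F,G,H,J} by δ(·,L) → {B,F,H} and {A,J} and {G}.
Stable partition: {C} | {B,F,H} | {D} | {E} | {K} | {A,J} | {G} — 7 equivalence classes.
H and G end up in different blocks, so they are distinguishable. For instance, the string 'LR' is accepted from only G.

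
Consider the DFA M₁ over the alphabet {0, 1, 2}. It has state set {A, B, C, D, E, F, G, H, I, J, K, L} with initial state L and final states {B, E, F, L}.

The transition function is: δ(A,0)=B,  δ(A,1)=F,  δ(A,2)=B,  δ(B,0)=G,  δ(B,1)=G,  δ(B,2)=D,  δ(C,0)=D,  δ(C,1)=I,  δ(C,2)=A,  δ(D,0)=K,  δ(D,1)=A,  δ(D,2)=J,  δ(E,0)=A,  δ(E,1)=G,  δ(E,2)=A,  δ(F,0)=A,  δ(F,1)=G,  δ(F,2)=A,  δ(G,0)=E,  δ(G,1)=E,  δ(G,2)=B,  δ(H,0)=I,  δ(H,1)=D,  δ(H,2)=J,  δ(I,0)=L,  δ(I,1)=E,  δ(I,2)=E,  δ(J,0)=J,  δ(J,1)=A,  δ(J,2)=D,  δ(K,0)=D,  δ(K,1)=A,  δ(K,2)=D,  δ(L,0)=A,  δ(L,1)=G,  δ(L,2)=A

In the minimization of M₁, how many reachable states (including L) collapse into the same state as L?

3

First remove the unreachable states {C,H,I}; 9 states remain.
Start with accepting vs non-accepting: {B,E,F,L} | {A,D,G,J,K}.
On input 0, block {A,D,G,J,K} splits into {D,J,K} and {A,G}.
Refine {B,E,F,L} on symbol 2: members go to different blocks, giving {E,F,L} and {B}.
Refine {A,G} on symbol 0: members go to different blocks, giving {A} and {G}.
The partition is now stable with 5 blocks: {E,F,L} | {D,J,K} | {A} | {B} | {G}.
The equivalence class containing L is {E,F,L}, of size 3.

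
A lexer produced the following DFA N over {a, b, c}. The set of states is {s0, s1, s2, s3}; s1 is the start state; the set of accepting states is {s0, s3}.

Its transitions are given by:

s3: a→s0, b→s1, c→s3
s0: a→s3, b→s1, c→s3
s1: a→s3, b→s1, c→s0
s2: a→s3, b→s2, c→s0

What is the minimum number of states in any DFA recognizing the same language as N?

Reachable states from the start: {s0,s1,s3}. Unreachable: {s2} — drop them.
Start with accepting vs non-accepting: {s0,s3} | {s1}.
No further refinement is possible. Final partition (2 blocks): {s0,s3} | {s1}.

2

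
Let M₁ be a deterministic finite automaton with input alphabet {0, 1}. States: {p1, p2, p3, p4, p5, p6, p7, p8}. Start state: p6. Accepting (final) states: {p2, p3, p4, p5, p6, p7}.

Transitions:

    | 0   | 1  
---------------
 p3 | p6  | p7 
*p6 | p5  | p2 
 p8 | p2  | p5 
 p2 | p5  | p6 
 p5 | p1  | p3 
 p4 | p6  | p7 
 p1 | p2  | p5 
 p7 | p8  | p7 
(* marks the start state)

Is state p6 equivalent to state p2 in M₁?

Yes

First remove the unreachable states {p4}; 7 states remain.
Start with accepting vs non-accepting: {p2,p3,p5,p6,p7} | {p1,p8}.
Refine {p2,p3,p5,p6,p7} on symbol 0: members go to different blocks, giving {p2,p3,p6} and {p5,p7}.
Refine {p2,p3,p6} on symbol 0: members go to different blocks, giving {p2,p6} and {p3}.
On input 1, block {p5,p7} splits into {p5} and {p7}.
The partition is now stable with 5 blocks: {p2,p6} | {p1,p8} | {p5} | {p3} | {p7}.
p6 and p2 lie in the same block of the stable partition, so they are equivalent — no string distinguishes them.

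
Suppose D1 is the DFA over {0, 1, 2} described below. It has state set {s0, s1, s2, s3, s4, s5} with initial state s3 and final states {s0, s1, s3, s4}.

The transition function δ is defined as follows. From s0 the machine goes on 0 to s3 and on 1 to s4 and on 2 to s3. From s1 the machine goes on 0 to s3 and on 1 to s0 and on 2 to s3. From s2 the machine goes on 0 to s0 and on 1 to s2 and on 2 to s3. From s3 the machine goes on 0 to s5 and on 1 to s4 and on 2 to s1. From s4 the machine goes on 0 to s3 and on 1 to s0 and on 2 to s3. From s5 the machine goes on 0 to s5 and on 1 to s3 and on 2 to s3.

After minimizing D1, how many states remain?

3

First remove the unreachable states {s2}; 5 states remain.
Start with accepting vs non-accepting: {s0,s1,s3,s4} | {s5}.
Split {s0,s1,s3,s4} by δ(·,0) → {s0,s1,s4} and {s3}.
No further refinement is possible. Final partition (3 blocks): {s0,s1,s4} | {s5} | {s3}.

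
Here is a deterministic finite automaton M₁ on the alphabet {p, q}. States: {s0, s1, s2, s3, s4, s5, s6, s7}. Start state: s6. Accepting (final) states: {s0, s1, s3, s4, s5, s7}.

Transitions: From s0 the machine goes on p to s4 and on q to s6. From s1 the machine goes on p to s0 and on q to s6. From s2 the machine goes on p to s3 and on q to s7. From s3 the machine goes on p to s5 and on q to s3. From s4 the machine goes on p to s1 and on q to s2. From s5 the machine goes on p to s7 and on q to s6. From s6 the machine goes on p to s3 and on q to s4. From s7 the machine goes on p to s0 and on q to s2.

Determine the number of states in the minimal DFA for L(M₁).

Initial partition by acceptance: {s0,s1,s3,s4,s5,s7} | {s2,s6}.
Refine {s0,s1,s3,s4,s5,s7} on symbol q: members go to different blocks, giving {s0,s1,s4,s5,s7} and {s3}.
No further refinement is possible. Final partition (3 blocks): {s0,s1,s4,s5,s7} | {s2,s6} | {s3}.

3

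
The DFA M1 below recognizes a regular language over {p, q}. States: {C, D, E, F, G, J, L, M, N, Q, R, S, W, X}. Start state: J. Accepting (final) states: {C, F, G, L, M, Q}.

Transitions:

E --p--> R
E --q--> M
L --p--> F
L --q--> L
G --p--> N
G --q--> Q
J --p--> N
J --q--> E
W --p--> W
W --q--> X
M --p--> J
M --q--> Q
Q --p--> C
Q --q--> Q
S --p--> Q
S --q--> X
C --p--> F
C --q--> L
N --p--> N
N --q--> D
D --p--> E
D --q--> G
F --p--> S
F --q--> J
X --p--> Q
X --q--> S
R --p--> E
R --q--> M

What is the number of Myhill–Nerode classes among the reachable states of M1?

States {W} cannot be reached from the start state, so discard them.
Initial partition by acceptance: {C,F,G,L,M,Q} | {D,E,J,N,R,S,X}.
On input p, block {C,F,G,L,M,Q} splits into {F,G,M} and {C,L,Q}.
On input q, block {F,G,M} splits into {G,M} and {F}.
Split {D,E,J,N,R,S,X} by δ(·,p) → {D,E,J,N,R} and {S,X}.
Split {D,E,J,N,R} by δ(·,q) → {D,E,R} and {J,N}.
Refine {C,L,Q} on symbol p: members go to different blocks, giving {C,L} and {Q}.
No further refinement is possible. Final partition (7 blocks): {G,M} | {D,E,R} | {C,L} | {F} | {S,X} | {J,N} | {Q}.

7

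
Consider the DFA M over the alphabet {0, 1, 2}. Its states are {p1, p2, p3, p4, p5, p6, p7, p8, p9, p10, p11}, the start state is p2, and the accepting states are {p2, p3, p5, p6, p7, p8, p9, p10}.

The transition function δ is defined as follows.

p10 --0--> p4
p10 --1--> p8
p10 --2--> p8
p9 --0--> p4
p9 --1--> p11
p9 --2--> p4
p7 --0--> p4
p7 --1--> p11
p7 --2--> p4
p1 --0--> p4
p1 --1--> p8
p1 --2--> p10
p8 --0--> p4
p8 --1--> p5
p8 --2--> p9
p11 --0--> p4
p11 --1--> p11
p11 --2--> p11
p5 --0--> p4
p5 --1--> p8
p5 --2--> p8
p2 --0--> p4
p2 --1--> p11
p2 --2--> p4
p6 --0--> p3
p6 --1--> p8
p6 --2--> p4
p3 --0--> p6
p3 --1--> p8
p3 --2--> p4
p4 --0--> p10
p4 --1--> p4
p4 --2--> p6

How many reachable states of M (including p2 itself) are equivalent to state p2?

First remove the unreachable states {p1,p7}; 9 states remain.
P0 = {p2,p3,p5,p6,p8,p9,p10} | {p4,p11}.
Refine {p2,p3,p5,p6,p8,p9,p10} on symbol 0: members go to different blocks, giving {p2,p5,p8,p9,p10} and {p3,p6}.
Split {p2,p5,p8,p9,p10} by δ(·,1) → {p5,p8,p10} and {p2,p9}.
Split {p5,p8,p10} by δ(·,2) → {p5,p10} and {p8}.
Refine {p4,p11} on symbol 0: members go to different blocks, giving {p4} and {p11}.
Stable partition: {p5,p10} | {p4} | {p3,p6} | {p2,p9} | {p8} | {p11} — 6 equivalence classes.
State p2 belongs to the block {p2,p9}, which has 2 states.

2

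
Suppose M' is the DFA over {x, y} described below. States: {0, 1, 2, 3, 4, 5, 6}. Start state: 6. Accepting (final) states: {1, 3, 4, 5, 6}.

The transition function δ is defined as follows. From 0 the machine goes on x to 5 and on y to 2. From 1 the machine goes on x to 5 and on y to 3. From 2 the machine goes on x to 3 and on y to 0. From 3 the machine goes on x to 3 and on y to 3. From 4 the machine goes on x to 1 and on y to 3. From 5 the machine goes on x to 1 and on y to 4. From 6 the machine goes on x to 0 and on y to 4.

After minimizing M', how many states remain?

Every state is reachable, so we keep all 7.
Start with accepting vs non-accepting: {1,3,4,5,6} | {0,2}.
On input x, block {1,3,4,5,6} splits into {1,3,4,5} and {6}.
No further refinement is possible. Final partition (3 blocks): {1,3,4,5} | {0,2} | {6}.

3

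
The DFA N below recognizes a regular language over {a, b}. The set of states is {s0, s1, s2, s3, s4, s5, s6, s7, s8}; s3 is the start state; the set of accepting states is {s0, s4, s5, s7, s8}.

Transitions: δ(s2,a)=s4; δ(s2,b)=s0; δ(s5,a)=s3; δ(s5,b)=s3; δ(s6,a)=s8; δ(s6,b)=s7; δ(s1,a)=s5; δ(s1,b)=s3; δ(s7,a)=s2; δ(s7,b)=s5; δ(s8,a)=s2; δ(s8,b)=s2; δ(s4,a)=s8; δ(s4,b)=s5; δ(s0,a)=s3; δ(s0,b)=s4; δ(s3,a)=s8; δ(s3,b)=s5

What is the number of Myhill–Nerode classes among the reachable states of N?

First remove the unreachable states {s1,s6,s7}; 6 states remain.
Start with accepting vs non-accepting: {s0,s4,s5,s8} | {s2,s3}.
Refine {s0,s4,s5,s8} on symbol a: members go to different blocks, giving {s0,s5,s8} and {s4}.
Split {s0,s5,s8} by δ(·,b) → {s5,s8} and {s0}.
Split {s2,s3} by δ(·,a) → {s2} and {s3}.
On input a, block {s5,s8} splits into {s5} and {s8}.
Stable partition: {s5} | {s2} | {s4} | {s0} | {s3} | {s8} — 6 equivalence classes.

6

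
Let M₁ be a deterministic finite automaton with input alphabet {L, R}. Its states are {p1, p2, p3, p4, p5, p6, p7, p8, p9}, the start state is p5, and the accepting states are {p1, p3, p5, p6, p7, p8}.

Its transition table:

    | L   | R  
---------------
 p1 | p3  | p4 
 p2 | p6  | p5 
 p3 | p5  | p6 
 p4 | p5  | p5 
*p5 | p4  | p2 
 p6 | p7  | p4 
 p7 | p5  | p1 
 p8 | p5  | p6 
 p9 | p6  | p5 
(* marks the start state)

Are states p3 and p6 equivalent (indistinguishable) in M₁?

States {p8,p9} cannot be reached from the start state, so discard them.
Start with accepting vs non-accepting: {p1,p3,p5,p6,p7} | {p2,p4}.
On input L, block {p1,p3,p5,p6,p7} splits into {p1,p3,p6,p7} and {p5}.
Refine {p1,p3,p6,p7} on symbol L: members go to different blocks, giving {p1,p6} and {p3,p7}.
Split {p2,p4} by δ(·,L) → {p2} and {p4}.
No further refinement is possible. Final partition (5 blocks): {p1,p6} | {p2} | {p5} | {p3,p7} | {p4}.
p3 and p6 end up in different blocks, so they are distinguishable. For instance, the string 'R' is accepted from only p3.

No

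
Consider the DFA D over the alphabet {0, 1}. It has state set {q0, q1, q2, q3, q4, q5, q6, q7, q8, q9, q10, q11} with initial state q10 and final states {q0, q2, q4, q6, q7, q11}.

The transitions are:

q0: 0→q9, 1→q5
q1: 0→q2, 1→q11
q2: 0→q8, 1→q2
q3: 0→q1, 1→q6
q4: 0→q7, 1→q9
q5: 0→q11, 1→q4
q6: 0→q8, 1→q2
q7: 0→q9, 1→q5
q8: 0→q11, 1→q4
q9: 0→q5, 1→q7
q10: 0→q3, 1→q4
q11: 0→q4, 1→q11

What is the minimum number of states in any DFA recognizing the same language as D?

States {q0} cannot be reached from the start state, so discard them.
P0 = {q2,q4,q6,q7,q11} | {q1,q3,q5,q8,q9,q10}.
Refine {q2,q4,q6,q7,q11} on symbol 0: members go to different blocks, giving {q2,q6,q7} and {q4,q11}.
On input 1, block {q2,q6,q7} splits into {q2,q6} and {q7}.
Refine {q1,q3,q5,q8,q9,q10} on symbol 0: members go to different blocks, giving {q3,q9,q10} and {q5,q8} and {q1}.
Refine {q3,q9,q10} on symbol 0: members go to different blocks, giving {q3} and {q9} and {q10}.
Refine {q4,q11} on symbol 0: members go to different blocks, giving {q4} and {q11}.
No further refinement is possible. Final partition (9 blocks): {q2,q6} | {q3} | {q4} | {q7} | {q5,q8} | {q1} | {q9} | {q10} | {q11}.

9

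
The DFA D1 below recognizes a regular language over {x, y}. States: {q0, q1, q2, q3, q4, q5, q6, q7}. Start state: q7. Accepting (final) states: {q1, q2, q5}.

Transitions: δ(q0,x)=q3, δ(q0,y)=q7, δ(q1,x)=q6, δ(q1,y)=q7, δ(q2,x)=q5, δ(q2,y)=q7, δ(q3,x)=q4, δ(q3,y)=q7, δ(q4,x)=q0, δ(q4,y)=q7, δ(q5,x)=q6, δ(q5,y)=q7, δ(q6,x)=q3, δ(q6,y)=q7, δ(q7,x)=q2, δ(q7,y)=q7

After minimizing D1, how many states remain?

States {q1} cannot be reached from the start state, so discard them.
P0 = {q2,q5} | {q0,q3,q4,q6,q7}.
On input x, block {q2,q5} splits into {q2} and {q5}.
On input x, block {q0,q3,q4,q6,q7} splits into {q0,q3,q4,q6} and {q7}.
No further refinement is possible. Final partition (4 blocks): {q2} | {q0,q3,q4,q6} | {q5} | {q7}.

4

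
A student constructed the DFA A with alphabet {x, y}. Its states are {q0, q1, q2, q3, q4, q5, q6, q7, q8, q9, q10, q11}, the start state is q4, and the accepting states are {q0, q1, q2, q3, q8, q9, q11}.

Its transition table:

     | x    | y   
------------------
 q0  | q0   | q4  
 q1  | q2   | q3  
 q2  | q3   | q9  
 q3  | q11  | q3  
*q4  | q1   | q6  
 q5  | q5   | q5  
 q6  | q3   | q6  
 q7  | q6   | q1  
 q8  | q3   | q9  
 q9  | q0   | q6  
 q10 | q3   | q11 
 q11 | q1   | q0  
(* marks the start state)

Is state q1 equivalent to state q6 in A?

No

First remove the unreachable states {q5,q7,q8,q10}; 8 states remain.
Start with accepting vs non-accepting: {q0,q1,q2,q3,q9,q11} | {q4,q6}.
Refine {q0,q1,q2,q3,q9,q11} on symbol y: members go to different blocks, giving {q1,q2,q3,q11} and {q0,q9}.
Split {q1,q2,q3,q11} by δ(·,y) → {q1,q3} and {q2,q11}.
The partition is now stable with 4 blocks: {q1,q3} | {q4,q6} | {q0,q9} | {q2,q11}.
q1 and q6 end up in different blocks, so they are distinguishable. For instance, the string 'ε' is accepted from only q1.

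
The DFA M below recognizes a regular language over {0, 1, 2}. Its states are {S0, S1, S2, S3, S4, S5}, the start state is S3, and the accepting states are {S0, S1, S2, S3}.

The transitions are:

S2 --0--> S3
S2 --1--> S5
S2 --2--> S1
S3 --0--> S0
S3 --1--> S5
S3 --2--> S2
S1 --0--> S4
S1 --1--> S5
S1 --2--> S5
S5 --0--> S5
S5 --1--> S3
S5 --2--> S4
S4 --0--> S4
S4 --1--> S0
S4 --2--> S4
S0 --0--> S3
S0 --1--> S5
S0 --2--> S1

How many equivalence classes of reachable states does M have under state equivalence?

5

All states are reachable from the start state.
Start with accepting vs non-accepting: {S0,S1,S2,S3} | {S4,S5}.
On input 0, block {S0,S1,S2,S3} splits into {S0,S2,S3} and {S1}.
Refine {S0,S2,S3} on symbol 2: members go to different blocks, giving {S0,S2} and {S3}.
Refine {S4,S5} on symbol 1: members go to different blocks, giving {S4} and {S5}.
No further refinement is possible. Final partition (5 blocks): {S0,S2} | {S4} | {S1} | {S3} | {S5}.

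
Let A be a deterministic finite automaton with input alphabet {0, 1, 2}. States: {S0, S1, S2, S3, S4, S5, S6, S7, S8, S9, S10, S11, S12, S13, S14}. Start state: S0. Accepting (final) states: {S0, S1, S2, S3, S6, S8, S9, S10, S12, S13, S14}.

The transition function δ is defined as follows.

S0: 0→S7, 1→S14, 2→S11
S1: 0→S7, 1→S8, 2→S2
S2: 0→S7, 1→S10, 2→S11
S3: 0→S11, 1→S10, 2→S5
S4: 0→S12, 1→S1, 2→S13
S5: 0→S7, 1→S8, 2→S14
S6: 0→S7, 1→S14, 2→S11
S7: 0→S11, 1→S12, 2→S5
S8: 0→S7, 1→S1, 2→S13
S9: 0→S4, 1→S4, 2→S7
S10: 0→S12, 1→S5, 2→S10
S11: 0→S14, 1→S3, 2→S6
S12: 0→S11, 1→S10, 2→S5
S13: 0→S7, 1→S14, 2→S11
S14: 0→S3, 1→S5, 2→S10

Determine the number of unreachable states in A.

No path from S0 leads to S4, S9; the other 13 states are all reachable.

2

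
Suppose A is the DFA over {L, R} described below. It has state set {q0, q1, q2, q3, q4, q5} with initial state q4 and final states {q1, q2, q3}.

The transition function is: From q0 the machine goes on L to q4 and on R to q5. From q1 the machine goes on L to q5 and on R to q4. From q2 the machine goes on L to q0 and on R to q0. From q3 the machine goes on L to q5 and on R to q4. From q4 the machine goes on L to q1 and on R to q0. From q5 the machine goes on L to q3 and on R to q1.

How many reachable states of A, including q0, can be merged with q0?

1

States {q2} cannot be reached from the start state, so discard them.
Initial partition by acceptance: {q1,q3} | {q0,q4,q5}.
Refine {q0,q4,q5} on symbol L: members go to different blocks, giving {q4,q5} and {q0}.
On input R, block {q4,q5} splits into {q4} and {q5}.
No further refinement is possible. Final partition (4 blocks): {q1,q3} | {q4} | {q0} | {q5}.
The equivalence class containing q0 is {q0}, of size 1.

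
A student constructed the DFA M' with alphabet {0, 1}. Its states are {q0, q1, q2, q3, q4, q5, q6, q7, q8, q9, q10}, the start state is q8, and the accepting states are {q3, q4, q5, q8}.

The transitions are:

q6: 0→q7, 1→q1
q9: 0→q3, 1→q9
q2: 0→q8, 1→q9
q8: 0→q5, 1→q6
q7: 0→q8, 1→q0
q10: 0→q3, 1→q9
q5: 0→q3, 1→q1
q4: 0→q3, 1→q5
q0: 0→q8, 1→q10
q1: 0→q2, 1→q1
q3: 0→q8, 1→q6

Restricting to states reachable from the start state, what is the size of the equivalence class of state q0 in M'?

First remove the unreachable states {q4}; 10 states remain.
Initial partition by acceptance: {q3,q5,q8} | {q0,q1,q2,q6,q7,q9,q10}.
Split {q0,q1,q2,q6,q7,q9,q10} by δ(·,0) → {q0,q2,q7,q9,q10} and {q1,q6}.
Stable partition: {q3,q5,q8} | {q0,q2,q7,q9,q10} | {q1,q6} — 3 equivalence classes.
State q0 belongs to the block {q0,q2,q7,q9,q10}, which has 5 states.

5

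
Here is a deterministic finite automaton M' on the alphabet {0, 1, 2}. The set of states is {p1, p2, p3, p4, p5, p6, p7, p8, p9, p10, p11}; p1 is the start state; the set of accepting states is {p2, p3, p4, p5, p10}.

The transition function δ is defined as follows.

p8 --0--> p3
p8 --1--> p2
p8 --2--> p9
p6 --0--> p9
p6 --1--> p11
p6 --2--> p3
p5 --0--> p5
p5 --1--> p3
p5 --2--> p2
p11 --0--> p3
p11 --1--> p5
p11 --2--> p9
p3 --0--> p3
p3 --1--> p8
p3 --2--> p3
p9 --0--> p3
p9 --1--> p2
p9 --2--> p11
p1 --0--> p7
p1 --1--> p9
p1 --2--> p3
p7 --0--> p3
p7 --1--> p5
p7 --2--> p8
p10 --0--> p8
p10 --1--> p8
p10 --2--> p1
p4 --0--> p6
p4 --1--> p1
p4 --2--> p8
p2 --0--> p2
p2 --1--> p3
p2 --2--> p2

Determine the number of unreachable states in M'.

BFS from p1 reaches {p1, p2, p3, p5, p7, p8, p9, p11}; the 3 state(s) p4, p6, p10 are never visited.

3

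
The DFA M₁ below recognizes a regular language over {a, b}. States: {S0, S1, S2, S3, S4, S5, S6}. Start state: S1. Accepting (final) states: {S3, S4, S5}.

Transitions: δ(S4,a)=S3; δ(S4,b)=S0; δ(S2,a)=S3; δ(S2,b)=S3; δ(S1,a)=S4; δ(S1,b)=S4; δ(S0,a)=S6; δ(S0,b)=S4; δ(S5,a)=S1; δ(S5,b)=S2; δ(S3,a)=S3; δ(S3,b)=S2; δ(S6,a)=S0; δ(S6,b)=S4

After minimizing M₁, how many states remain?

5

Reachable states from the start: {S0,S1,S2,S3,S4,S6}. Unreachable: {S5} — drop them.
Start with accepting vs non-accepting: {S3,S4} | {S0,S1,S2,S6}.
On input a, block {S0,S1,S2,S6} splits into {S0,S6} and {S1,S2}.
Split {S3,S4} by δ(·,b) → {S3} and {S4}.
Split {S1,S2} by δ(·,a) → {S1} and {S2}.
The partition is now stable with 5 blocks: {S3} | {S0,S6} | {S1} | {S4} | {S2}.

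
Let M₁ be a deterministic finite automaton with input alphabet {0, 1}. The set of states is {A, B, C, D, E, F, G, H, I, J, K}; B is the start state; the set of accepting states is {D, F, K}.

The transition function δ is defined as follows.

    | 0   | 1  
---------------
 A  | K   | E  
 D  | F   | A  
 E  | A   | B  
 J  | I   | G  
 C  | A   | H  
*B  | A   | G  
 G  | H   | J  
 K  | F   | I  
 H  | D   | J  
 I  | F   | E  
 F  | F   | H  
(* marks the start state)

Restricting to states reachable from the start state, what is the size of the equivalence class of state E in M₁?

Reachable states from the start: {A,B,D,E,F,G,H,I,J,K}. Unreachable: {C} — drop them.
Initial partition by acceptance: {D,F,K} | {A,B,E,G,H,I,J}.
Refine {A,B,E,G,H,I,J} on symbol 0: members go to different blocks, giving {B,E,G,J} and {A,H,I}.
Stable partition: {D,F,K} | {B,E,G,J} | {A,H,I} — 3 equivalence classes.
State E belongs to the block {B,E,G,J}, which has 4 states.

4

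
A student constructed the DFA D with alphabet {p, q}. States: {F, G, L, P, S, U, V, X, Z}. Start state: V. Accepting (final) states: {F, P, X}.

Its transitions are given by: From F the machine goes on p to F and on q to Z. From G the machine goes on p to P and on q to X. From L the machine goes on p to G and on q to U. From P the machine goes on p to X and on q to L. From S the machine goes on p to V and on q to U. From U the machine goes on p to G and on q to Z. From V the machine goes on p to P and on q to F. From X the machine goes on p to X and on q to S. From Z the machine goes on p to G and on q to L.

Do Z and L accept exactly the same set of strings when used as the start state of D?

Yes

All states are reachable from the start state.
Initial partition by acceptance: {F,P,X} | {G,L,S,U,V,Z}.
On input p, block {G,L,S,U,V,Z} splits into {L,S,U,Z} and {G,V}.
Stable partition: {F,P,X} | {L,S,U,Z} | {G,V} — 3 equivalence classes.
Z and L lie in the same block of the stable partition, so they are equivalent — no string distinguishes them.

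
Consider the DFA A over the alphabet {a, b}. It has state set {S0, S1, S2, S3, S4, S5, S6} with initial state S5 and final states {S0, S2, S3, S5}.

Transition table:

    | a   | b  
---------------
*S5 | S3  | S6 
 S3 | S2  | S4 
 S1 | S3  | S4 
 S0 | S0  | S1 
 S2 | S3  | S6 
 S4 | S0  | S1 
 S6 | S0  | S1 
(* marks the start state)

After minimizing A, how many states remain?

2

P0 = {S0,S2,S3,S5} | {S1,S4,S6}.
No further refinement is possible. Final partition (2 blocks): {S0,S2,S3,S5} | {S1,S4,S6}.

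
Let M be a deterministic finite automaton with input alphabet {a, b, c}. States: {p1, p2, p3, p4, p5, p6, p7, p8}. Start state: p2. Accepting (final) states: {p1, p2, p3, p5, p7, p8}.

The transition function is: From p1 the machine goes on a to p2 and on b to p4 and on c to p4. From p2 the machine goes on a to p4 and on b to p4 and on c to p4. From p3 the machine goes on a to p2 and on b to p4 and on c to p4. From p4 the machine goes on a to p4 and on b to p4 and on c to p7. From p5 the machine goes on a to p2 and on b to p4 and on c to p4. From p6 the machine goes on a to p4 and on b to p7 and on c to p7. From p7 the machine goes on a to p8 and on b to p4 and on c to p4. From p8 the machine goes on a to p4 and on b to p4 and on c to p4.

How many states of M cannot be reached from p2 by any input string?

No path from p2 leads to p1, p3, p5, p6; the other 4 states are all reachable.

4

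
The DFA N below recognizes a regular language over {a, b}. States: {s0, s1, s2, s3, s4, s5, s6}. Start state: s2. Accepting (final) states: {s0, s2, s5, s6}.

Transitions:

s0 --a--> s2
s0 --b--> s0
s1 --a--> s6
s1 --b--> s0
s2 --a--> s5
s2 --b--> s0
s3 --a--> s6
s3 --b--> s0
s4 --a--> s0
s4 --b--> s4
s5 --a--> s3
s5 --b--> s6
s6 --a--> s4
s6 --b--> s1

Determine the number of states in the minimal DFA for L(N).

6

Every state is reachable, so we keep all 7.
P0 = {s0,s2,s5,s6} | {s1,s3,s4}.
Split {s0,s2,s5,s6} by δ(·,a) → {s0,s2} and {s5,s6}.
Split {s0,s2} by δ(·,a) → {s0} and {s2}.
On input a, block {s1,s3,s4} splits into {s1,s3} and {s4}.
Split {s5,s6} by δ(·,a) → {s5} and {s6}.
Stable partition: {s0} | {s1,s3} | {s5} | {s2} | {s4} | {s6} — 6 equivalence classes.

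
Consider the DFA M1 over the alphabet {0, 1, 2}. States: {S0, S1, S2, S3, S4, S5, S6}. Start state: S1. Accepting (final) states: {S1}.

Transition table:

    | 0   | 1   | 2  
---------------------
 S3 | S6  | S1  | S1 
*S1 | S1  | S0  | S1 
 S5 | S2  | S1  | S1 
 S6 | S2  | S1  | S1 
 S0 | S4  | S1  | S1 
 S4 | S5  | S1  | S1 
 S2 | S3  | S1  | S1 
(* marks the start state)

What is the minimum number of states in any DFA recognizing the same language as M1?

2

P0 = {S1} | {S0,S2,S3,S4,S5,S6}.
Stable partition: {S1} | {S0,S2,S3,S4,S5,S6} — 2 equivalence classes.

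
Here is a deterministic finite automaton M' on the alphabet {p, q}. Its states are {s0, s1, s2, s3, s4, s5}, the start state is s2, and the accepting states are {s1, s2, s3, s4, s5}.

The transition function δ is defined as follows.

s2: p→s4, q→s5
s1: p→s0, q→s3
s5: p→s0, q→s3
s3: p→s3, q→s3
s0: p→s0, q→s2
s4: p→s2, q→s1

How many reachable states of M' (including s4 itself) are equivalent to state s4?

All states are reachable from the start state.
Start with accepting vs non-accepting: {s1,s2,s3,s4,s5} | {s0}.
Refine {s1,s2,s3,s4,s5} on symbol p: members go to different blocks, giving {s2,s3,s4} and {s1,s5}.
Split {s2,s3,s4} by δ(·,q) → {s2,s4} and {s3}.
The partition is now stable with 4 blocks: {s2,s4} | {s0} | {s1,s5} | {s3}.
State s4 belongs to the block {s2,s4}, which has 2 states.

2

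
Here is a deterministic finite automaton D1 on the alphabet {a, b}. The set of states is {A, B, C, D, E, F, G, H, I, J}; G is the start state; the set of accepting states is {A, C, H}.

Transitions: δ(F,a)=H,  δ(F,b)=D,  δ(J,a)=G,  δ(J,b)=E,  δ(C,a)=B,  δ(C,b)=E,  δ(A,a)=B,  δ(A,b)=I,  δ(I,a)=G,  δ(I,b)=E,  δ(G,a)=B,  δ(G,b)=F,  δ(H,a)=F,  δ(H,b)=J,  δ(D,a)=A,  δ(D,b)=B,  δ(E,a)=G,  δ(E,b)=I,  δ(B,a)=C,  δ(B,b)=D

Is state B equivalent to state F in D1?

Yes

Every state is reachable, so we keep all 10.
Initial partition by acceptance: {A,C,H} | {B,D,E,F,G,I,J}.
On input a, block {B,D,E,F,G,I,J} splits into {E,G,I,J} and {B,D,F}.
On input a, block {E,G,I,J} splits into {E,I,J} and {G}.
No further refinement is possible. Final partition (4 blocks): {A,C,H} | {E,I,J} | {B,D,F} | {G}.
B and F lie in the same block of the stable partition, so they are equivalent — no string distinguishes them.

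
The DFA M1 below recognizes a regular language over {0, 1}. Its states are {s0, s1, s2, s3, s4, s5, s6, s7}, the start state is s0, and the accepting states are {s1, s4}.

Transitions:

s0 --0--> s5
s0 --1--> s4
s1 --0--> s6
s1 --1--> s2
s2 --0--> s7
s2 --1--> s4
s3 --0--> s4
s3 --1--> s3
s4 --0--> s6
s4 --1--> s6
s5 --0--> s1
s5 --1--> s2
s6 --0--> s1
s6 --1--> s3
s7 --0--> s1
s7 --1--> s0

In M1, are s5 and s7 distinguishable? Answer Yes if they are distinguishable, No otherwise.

Every state is reachable, so we keep all 8.
P0 = {s1,s4} | {s0,s2,s3,s5,s6,s7}.
On input 0, block {s0,s2,s3,s5,s6,s7} splits into {s3,s5,s6,s7} and {s0,s2}.
Refine {s1,s4} on symbol 1: members go to different blocks, giving {s1} and {s4}.
Refine {s3,s5,s6,s7} on symbol 0: members go to different blocks, giving {s5,s6,s7} and {s3}.
Refine {s5,s6,s7} on symbol 1: members go to different blocks, giving {s5,s7} and {s6}.
The partition is now stable with 6 blocks: {s1} | {s5,s7} | {s0,s2} | {s4} | {s3} | {s6}.
s5 and s7 lie in the same block of the stable partition, so they are equivalent — no string distinguishes them.

No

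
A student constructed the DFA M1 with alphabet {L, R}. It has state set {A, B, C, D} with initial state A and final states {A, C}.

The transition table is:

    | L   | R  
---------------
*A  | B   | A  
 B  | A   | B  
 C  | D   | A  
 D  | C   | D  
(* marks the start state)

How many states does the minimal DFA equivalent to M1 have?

Reachable states from the start: {A,B}. Unreachable: {C,D} — drop them.
P0 = {A} | {B}.
Stable partition: {A} | {B} — 2 equivalence classes.

2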